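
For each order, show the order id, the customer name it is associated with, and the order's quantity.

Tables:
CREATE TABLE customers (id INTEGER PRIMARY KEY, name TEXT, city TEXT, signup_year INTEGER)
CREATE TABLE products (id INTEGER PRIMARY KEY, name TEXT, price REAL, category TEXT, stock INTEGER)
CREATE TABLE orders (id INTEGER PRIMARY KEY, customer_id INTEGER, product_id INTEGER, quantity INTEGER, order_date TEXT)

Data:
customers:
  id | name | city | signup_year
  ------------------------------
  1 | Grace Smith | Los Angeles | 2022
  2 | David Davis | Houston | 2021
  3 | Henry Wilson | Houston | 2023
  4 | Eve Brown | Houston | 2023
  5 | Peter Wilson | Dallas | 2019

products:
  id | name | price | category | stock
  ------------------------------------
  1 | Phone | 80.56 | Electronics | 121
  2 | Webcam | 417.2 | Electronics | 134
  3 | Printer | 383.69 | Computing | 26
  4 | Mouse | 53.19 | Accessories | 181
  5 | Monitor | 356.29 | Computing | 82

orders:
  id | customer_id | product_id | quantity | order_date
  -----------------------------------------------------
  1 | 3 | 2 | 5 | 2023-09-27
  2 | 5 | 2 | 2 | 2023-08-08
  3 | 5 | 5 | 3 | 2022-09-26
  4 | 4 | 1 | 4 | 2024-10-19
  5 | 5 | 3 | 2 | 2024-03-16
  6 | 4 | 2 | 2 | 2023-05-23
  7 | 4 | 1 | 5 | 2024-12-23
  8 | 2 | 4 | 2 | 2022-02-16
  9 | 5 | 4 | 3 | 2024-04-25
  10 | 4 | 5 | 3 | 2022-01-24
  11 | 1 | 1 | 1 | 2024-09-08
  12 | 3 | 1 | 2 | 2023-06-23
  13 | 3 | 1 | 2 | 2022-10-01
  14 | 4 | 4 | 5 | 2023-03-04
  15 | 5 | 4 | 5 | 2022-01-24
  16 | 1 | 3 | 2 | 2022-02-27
SELECT c.id, p.name AS customer, c.quantity FROM orders c JOIN customers p ON c.customer_id = p.id

Execution result:
id | customer | quantity
1 | Henry Wilson | 5
2 | Peter Wilson | 2
3 | Peter Wilson | 3
4 | Eve Brown | 4
5 | Peter Wilson | 2
6 | Eve Brown | 2
7 | Eve Brown | 5
8 | David Davis | 2
9 | Peter Wilson | 3
10 | Eve Brown | 3
11 | Grace Smith | 1
12 | Henry Wilson | 2
13 | Henry Wilson | 2
14 | Eve Brown | 5
15 | Peter Wilson | 5
16 | Grace Smith | 2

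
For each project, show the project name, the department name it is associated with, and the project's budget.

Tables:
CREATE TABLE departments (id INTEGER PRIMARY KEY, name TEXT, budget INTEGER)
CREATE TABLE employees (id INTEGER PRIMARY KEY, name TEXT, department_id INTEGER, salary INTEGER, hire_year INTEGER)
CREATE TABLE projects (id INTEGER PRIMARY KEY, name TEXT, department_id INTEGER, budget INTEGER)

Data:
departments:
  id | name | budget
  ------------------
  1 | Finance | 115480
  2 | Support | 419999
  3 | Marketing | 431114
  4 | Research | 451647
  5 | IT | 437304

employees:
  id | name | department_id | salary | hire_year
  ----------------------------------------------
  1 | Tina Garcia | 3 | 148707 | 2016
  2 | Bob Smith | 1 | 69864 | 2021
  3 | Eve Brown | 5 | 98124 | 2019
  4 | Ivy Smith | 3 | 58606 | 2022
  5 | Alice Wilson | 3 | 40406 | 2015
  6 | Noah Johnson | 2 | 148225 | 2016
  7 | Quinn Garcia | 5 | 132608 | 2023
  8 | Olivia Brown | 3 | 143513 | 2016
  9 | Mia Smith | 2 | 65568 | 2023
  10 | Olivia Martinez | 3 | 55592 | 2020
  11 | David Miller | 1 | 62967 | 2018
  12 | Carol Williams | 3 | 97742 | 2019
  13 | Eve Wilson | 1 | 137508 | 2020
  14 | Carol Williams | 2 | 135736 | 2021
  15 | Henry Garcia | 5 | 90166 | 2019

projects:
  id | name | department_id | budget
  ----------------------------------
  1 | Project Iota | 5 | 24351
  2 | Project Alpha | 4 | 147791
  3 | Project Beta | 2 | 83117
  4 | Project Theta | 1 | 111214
SELECT c.name, p.name AS department, c.budget FROM projects c JOIN departments p ON c.department_id = p.id

Execution result:
name | department | budget
Project Iota | IT | 24351
Project Alpha | Research | 147791
Project Beta | Support | 83117
Project Theta | Finance | 111214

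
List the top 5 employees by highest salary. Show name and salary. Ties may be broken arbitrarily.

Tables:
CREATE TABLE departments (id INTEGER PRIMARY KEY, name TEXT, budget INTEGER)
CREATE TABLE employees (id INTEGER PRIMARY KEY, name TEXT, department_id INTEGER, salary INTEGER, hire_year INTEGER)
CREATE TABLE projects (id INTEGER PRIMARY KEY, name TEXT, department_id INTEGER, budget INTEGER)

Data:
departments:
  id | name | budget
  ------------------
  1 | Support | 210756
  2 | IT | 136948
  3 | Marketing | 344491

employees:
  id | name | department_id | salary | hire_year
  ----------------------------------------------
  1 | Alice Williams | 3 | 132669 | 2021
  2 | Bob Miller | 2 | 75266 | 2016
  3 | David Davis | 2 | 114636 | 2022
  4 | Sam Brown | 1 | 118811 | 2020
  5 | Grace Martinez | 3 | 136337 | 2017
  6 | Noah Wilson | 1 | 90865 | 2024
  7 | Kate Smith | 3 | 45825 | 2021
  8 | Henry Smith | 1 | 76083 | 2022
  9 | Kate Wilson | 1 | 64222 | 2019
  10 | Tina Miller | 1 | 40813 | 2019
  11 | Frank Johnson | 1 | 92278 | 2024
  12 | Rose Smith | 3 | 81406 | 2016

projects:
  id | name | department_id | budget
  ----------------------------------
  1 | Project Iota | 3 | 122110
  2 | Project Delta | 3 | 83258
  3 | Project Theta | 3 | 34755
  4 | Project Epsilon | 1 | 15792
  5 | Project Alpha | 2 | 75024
SELECT name, salary FROM employees ORDER BY salary DESC LIMIT 5

Execution result:
name | salary
Grace Martinez | 136337
Alice Williams | 132669
Sam Brown | 118811
David Davis | 114636
Frank Johnson | 92278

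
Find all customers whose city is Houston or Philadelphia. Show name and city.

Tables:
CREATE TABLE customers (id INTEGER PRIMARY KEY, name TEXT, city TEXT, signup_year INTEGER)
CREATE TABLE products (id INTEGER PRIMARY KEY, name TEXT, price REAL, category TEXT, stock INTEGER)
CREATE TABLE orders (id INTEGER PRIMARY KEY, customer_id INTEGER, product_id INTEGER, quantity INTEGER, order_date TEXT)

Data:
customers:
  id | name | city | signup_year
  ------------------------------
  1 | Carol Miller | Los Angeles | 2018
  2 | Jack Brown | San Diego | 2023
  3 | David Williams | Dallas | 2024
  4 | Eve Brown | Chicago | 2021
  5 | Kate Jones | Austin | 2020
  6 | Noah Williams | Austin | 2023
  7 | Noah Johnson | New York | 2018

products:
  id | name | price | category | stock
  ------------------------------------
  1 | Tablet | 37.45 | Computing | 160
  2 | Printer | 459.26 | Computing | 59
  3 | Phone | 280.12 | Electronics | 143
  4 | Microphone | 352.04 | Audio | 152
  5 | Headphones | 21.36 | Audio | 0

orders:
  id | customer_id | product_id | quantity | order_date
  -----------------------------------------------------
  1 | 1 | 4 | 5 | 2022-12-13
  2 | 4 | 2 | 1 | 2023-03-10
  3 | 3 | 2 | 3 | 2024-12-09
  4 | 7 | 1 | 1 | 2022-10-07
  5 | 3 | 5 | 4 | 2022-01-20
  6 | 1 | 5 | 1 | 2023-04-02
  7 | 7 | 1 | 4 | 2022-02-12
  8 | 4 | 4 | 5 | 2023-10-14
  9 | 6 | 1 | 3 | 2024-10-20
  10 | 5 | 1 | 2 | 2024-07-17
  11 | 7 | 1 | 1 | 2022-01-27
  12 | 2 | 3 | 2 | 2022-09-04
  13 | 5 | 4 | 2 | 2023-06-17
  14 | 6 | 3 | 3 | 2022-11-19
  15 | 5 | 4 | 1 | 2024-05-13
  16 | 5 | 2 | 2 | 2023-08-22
SELECT name, city FROM customers WHERE city IN ('Houston', 'Philadelphia')

Execution result:
(no rows)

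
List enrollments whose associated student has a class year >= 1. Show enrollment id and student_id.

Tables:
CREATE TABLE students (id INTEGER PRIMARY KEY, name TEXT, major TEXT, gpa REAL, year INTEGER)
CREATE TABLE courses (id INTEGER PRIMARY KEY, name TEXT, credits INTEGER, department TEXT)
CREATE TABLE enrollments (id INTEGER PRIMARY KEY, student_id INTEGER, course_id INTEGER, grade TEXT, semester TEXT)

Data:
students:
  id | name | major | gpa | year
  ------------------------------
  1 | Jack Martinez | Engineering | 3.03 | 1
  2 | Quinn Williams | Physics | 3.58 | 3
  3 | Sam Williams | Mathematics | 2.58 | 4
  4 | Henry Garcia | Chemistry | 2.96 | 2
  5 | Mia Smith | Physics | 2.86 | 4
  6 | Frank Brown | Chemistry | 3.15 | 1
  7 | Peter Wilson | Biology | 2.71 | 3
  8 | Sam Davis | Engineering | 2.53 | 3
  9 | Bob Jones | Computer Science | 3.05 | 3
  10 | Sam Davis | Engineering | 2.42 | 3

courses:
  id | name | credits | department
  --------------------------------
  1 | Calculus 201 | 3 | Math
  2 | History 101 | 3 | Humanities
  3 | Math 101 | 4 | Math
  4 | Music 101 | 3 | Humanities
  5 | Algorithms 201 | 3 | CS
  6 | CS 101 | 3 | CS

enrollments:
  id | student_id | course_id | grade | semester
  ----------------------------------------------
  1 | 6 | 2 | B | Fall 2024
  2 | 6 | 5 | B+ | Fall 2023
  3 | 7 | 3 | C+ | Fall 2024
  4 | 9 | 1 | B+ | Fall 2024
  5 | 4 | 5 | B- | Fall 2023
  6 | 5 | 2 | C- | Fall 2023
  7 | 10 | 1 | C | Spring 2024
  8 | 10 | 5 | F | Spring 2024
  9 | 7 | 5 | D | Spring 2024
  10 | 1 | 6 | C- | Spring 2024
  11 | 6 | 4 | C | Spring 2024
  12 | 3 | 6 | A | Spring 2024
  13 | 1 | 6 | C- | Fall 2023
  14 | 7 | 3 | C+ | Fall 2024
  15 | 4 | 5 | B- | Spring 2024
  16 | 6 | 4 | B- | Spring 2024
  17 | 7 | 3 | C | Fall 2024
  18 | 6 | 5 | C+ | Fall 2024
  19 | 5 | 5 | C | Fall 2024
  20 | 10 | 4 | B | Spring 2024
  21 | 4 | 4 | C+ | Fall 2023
SELECT id, student_id FROM enrollments WHERE student_id IN (SELECT id FROM students WHERE year >= 1)

Execution result:
id | student_id
1 | 6
2 | 6
3 | 7
4 | 9
5 | 4
6 | 5
7 | 10
8 | 10
9 | 7
10 | 1
11 | 6
12 | 3
13 | 1
14 | 7
15 | 4
16 | 6
17 | 7
18 | 6
19 | 5
20 | 10
21 | 4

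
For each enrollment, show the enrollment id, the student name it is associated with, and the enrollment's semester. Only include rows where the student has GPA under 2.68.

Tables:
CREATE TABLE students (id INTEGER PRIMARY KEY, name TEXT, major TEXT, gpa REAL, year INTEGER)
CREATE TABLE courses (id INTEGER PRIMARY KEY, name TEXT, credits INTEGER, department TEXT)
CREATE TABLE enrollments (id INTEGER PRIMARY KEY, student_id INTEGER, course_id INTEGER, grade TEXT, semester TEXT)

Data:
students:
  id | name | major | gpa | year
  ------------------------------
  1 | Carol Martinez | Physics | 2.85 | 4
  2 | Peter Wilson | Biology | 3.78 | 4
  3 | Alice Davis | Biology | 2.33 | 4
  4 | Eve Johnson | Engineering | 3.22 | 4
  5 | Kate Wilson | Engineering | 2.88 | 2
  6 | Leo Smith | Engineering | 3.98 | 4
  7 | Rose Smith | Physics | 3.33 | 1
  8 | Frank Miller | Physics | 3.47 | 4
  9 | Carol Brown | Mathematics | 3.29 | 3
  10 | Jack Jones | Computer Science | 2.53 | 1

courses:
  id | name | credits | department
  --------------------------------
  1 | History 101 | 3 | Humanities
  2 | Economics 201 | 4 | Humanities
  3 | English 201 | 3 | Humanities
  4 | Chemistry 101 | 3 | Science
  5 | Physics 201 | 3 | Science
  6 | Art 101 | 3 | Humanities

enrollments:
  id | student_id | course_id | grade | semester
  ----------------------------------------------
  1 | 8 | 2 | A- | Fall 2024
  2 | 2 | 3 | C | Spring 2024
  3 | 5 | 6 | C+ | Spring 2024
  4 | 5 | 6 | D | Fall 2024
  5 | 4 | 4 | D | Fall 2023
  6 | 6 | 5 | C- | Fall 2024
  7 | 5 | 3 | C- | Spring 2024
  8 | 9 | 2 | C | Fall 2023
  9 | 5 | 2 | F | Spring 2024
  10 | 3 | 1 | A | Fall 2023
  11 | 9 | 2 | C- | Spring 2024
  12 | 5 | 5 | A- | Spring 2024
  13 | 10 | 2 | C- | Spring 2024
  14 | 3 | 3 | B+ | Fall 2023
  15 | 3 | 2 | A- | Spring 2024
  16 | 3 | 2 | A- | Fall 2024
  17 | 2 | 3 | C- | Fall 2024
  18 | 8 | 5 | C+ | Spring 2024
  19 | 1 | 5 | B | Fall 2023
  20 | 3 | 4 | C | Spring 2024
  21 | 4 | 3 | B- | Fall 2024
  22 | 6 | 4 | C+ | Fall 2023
SELECT c.id, p.name AS student, c.semester FROM enrollments c JOIN students p ON c.student_id = p.id WHERE p.gpa < 2.68

Execution result:
id | student | semester
10 | Alice Davis | Fall 2023
13 | Jack Jones | Spring 2024
14 | Alice Davis | Fall 2023
15 | Alice Davis | Spring 2024
16 | Alice Davis | Fall 2024
20 | Alice Davis | Spring 2024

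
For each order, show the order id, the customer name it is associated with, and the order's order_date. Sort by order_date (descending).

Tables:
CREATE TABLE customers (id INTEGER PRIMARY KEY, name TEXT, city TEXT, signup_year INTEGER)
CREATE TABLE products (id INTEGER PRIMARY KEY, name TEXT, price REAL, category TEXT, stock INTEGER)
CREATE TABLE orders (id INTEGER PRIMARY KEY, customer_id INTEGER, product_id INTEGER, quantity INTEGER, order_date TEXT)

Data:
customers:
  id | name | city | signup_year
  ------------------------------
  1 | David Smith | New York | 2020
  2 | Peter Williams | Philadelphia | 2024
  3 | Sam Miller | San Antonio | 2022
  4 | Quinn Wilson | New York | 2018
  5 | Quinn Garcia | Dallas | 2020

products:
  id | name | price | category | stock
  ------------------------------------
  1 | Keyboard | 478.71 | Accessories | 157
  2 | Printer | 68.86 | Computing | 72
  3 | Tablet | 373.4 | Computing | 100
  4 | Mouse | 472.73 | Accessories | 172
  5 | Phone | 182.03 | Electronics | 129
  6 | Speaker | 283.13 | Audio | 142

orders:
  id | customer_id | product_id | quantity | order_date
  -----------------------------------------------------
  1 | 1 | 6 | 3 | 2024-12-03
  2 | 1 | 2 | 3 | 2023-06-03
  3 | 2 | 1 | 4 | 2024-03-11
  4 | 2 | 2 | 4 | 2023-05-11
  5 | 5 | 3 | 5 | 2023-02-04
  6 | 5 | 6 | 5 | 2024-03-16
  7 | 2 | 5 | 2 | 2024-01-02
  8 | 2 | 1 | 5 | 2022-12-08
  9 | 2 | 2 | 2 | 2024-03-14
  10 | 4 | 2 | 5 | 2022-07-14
SELECT c.id, p.name AS customer, c.order_date FROM orders c JOIN customers p ON c.customer_id = p.id ORDER BY c.order_date DESC

Execution result:
id | customer | order_date
1 | David Smith | 2024-12-03
6 | Quinn Garcia | 2024-03-16
9 | Peter Williams | 2024-03-14
3 | Peter Williams | 2024-03-11
7 | Peter Williams | 2024-01-02
2 | David Smith | 2023-06-03
4 | Peter Williams | 2023-05-11
5 | Quinn Garcia | 2023-02-04
8 | Peter Williams | 2022-12-08
10 | Quinn Wilson | 2022-07-14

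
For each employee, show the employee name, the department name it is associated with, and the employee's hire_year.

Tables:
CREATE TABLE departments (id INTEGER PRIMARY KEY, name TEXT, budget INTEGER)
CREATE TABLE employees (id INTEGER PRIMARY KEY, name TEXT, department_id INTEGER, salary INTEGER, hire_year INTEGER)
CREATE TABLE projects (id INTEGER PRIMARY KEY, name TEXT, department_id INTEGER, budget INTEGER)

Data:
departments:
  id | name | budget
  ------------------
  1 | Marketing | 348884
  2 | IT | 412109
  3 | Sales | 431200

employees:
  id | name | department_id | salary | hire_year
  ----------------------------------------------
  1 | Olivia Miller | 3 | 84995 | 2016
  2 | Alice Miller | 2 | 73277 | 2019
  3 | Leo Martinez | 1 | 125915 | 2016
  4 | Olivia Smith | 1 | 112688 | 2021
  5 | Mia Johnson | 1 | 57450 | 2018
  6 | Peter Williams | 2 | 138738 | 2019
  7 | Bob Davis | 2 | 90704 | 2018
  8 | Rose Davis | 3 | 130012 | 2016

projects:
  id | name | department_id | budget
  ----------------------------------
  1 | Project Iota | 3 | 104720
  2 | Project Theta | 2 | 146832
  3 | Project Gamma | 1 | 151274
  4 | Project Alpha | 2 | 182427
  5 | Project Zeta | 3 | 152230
SELECT c.name, p.name AS department, c.hire_year FROM employees c JOIN departments p ON c.department_id = p.id

Execution result:
name | department | hire_year
Olivia Miller | Sales | 2016
Alice Miller | IT | 2019
Leo Martinez | Marketing | 2016
Olivia Smith | Marketing | 2021
Mia Johnson | Marketing | 2018
Peter Williams | IT | 2019
Bob Davis | IT | 2018
Rose Davis | Sales | 2016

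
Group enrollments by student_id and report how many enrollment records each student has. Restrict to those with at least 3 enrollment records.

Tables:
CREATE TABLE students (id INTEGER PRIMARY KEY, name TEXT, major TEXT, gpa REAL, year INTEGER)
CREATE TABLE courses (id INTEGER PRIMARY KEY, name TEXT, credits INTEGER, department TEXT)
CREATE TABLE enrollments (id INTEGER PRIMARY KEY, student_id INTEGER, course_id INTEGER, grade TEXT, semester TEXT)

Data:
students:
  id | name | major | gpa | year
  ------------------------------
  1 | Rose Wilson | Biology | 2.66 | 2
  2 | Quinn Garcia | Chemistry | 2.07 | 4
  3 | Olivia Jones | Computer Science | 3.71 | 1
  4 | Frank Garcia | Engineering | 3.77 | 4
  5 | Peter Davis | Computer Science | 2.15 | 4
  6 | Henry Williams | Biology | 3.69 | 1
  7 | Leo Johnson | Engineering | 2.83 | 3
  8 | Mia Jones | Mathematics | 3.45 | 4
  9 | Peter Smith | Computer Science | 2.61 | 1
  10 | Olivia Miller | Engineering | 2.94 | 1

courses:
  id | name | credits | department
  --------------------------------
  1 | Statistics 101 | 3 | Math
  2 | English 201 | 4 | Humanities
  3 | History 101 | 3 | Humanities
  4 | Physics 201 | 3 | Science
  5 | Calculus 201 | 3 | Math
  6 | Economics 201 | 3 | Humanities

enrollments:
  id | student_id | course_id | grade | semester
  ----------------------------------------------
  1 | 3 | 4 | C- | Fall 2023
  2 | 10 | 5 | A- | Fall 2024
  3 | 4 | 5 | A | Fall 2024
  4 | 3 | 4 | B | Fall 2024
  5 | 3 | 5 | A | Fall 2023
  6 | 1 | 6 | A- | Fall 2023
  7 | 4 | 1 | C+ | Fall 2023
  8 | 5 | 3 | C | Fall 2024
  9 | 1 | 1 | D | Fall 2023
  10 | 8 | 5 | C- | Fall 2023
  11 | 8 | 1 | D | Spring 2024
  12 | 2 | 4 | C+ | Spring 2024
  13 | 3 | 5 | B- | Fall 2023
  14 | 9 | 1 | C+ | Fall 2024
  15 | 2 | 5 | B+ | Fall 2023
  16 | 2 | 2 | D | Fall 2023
SELECT student_id, COUNT(*) AS enrollment_count FROM enrollments GROUP BY student_id HAVING COUNT(*) >= 3

Execution result:
student_id | enrollment_count
2 | 3
3 | 4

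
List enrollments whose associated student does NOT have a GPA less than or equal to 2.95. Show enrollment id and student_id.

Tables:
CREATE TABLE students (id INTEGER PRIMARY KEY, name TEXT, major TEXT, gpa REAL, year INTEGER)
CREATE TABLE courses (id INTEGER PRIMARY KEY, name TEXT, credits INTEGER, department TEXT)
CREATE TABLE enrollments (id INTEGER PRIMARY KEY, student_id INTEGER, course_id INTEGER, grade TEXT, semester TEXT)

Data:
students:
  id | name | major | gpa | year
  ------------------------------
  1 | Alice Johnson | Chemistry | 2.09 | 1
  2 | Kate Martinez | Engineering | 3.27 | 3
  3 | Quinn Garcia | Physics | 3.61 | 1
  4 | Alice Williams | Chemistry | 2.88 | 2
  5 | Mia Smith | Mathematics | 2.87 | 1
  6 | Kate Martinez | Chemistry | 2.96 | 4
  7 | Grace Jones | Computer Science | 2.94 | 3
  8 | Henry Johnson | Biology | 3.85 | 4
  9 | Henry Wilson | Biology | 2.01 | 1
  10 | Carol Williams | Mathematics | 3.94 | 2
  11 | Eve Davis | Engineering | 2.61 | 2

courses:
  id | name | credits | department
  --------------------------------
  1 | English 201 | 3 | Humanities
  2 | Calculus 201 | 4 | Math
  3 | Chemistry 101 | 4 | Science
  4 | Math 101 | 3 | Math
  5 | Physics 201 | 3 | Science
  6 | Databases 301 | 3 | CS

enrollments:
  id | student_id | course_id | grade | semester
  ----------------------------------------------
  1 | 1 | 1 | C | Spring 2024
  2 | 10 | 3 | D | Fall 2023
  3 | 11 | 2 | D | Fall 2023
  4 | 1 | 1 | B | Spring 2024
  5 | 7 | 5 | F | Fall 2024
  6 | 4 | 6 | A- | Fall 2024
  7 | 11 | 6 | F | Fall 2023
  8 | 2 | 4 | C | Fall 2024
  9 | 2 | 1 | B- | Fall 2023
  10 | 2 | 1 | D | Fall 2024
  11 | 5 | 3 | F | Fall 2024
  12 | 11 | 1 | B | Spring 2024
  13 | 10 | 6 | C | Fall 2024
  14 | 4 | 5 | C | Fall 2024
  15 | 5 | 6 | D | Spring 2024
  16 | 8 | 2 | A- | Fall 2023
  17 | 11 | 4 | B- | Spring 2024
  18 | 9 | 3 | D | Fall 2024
SELECT id, student_id FROM enrollments WHERE student_id NOT IN (SELECT id FROM students WHERE gpa <= 2.95)

Execution result:
id | student_id
2 | 10
8 | 2
9 | 2
10 | 2
13 | 10
16 | 8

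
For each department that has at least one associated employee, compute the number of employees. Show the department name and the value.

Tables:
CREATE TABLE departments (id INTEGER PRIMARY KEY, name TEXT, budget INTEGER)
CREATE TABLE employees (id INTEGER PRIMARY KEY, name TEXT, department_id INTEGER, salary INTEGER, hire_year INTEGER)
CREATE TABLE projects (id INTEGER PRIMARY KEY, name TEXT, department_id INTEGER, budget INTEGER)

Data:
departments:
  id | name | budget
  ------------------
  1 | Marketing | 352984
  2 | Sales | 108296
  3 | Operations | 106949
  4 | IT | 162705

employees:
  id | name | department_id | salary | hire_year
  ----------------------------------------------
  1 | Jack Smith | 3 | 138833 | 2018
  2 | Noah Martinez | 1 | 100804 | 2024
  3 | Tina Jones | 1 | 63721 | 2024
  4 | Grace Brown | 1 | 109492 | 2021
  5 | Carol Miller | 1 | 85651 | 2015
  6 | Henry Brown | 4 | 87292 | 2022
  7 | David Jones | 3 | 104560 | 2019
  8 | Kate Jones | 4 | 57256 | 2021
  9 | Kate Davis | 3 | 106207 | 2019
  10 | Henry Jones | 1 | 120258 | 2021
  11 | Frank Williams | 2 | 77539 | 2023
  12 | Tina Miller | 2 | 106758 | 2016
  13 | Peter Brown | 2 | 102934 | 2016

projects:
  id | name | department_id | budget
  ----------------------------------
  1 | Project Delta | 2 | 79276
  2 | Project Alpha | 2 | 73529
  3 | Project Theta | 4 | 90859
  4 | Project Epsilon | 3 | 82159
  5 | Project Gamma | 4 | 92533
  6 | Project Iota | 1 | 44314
SELECT p.name, COUNT(*) AS n FROM employees c JOIN departments p ON c.department_id = p.id GROUP BY p.id, p.name

Execution result:
name | n
Marketing | 5
Sales | 3
Operations | 3
IT | 2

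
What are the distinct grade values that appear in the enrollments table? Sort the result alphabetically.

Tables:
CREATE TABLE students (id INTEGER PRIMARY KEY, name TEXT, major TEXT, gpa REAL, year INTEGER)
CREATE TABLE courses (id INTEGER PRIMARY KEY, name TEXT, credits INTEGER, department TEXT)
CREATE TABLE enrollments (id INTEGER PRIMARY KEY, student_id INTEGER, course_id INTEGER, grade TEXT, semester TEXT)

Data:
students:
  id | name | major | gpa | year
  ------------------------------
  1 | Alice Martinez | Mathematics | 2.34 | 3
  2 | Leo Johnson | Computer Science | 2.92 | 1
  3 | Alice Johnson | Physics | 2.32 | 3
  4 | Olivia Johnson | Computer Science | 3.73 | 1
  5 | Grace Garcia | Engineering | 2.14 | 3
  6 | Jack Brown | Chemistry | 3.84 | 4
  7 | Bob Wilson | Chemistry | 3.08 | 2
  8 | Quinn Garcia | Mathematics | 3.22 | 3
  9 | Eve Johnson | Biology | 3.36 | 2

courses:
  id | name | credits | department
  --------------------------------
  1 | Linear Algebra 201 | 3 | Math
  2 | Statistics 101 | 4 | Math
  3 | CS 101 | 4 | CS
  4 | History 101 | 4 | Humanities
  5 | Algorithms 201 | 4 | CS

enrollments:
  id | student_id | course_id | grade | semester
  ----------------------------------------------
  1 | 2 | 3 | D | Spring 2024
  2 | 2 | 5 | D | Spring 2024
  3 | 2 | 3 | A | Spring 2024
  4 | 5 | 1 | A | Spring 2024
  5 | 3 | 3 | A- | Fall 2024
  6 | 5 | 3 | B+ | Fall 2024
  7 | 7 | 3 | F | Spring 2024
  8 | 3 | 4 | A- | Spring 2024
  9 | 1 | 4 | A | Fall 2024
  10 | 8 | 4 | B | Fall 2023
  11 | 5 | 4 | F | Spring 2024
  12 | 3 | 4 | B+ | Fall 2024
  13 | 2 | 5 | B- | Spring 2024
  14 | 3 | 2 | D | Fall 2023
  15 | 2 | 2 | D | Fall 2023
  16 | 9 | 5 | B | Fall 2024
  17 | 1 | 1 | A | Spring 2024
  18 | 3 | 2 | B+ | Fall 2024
SELECT DISTINCT grade FROM enrollments ORDER BY grade

Execution result:
grade
A
A-
B
B+
B-
D
F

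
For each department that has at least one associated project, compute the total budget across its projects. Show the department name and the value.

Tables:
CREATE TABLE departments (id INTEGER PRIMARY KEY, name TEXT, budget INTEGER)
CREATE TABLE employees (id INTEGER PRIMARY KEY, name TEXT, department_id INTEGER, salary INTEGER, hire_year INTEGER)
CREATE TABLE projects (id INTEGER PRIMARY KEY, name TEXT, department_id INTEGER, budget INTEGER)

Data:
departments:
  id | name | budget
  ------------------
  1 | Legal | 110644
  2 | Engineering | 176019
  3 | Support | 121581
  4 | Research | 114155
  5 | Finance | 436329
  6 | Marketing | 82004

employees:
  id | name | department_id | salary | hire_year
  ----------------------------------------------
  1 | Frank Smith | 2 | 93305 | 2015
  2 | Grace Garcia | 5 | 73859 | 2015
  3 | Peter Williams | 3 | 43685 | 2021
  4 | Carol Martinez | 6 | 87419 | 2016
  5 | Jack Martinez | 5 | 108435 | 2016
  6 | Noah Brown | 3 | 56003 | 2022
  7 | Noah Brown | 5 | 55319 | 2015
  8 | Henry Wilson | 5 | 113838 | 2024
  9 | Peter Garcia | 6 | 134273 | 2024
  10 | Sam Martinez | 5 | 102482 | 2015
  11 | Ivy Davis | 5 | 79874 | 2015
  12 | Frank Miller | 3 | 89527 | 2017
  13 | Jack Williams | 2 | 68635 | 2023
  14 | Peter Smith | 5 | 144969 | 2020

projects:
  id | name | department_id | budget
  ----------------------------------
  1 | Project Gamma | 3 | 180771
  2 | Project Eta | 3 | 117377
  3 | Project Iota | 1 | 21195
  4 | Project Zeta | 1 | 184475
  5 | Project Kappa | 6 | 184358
SELECT p.name, SUM(c.budget) AS sum_budget FROM projects c JOIN departments p ON c.department_id = p.id GROUP BY p.id, p.name

Execution result:
name | sum_budget
Legal | 205670
Support | 298148
Marketing | 184358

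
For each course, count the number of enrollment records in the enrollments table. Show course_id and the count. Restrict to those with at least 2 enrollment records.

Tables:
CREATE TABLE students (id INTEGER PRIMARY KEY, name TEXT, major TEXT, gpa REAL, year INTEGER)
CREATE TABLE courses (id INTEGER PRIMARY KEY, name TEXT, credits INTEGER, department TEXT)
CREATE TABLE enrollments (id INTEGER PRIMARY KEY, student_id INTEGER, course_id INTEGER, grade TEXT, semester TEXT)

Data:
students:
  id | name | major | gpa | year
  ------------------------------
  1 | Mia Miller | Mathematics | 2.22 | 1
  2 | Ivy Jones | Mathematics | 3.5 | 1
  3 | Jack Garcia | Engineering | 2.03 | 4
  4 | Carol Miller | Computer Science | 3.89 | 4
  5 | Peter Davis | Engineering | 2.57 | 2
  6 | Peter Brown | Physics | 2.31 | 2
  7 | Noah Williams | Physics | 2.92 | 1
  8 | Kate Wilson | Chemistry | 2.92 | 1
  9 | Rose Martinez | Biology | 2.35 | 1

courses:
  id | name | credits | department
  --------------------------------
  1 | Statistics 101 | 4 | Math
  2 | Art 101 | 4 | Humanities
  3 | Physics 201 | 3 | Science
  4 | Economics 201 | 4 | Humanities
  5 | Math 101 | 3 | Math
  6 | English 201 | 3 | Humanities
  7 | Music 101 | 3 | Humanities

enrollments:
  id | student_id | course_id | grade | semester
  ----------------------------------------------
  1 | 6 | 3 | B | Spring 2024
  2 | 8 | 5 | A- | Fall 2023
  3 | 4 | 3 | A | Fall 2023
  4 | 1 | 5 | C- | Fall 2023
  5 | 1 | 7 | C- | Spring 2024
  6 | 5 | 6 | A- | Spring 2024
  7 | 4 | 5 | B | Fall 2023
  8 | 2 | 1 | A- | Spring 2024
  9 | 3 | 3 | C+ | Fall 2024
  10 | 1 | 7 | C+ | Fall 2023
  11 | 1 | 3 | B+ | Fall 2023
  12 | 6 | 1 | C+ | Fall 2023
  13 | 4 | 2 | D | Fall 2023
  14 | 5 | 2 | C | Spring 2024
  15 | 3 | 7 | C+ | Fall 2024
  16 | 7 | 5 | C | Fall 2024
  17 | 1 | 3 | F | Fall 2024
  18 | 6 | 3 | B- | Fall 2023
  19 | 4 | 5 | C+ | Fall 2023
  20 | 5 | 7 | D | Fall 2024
SELECT course_id, COUNT(*) AS enrollment_count FROM enrollments GROUP BY course_id HAVING COUNT(*) >= 2

Execution result:
course_id | enrollment_count
1 | 2
2 | 2
3 | 6
5 | 5
7 | 4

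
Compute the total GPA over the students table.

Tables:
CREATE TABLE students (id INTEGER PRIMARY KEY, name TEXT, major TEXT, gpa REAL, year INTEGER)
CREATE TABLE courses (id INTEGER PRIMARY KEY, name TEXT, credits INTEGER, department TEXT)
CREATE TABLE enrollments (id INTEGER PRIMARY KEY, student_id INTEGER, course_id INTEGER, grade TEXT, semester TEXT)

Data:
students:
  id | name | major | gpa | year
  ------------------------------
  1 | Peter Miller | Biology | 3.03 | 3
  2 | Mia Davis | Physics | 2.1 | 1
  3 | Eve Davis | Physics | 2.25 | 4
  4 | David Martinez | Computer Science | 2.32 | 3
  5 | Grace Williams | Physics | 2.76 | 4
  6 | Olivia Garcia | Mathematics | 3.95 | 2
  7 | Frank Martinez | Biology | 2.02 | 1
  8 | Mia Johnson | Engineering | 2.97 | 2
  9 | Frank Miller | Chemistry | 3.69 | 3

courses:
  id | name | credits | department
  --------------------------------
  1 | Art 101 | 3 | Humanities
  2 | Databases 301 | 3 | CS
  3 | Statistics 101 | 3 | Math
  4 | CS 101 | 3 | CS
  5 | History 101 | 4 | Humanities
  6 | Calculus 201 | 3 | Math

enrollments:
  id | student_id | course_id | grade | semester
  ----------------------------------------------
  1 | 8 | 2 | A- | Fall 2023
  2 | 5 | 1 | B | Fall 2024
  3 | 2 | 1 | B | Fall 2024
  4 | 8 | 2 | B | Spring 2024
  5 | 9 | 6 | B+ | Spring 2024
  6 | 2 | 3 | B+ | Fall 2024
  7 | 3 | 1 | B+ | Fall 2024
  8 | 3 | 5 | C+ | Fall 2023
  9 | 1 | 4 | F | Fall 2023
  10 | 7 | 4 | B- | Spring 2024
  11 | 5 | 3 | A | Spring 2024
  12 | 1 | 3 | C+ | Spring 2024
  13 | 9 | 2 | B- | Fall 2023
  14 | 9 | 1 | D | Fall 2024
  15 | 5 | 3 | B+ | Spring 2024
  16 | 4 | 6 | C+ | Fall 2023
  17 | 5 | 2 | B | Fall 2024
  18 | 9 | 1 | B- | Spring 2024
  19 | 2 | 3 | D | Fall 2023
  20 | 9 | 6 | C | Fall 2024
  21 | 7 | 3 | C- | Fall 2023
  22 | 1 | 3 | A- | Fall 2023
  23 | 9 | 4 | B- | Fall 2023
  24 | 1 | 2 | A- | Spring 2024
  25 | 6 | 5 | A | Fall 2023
SELECT SUM(gpa) FROM students

Execution result:
25.09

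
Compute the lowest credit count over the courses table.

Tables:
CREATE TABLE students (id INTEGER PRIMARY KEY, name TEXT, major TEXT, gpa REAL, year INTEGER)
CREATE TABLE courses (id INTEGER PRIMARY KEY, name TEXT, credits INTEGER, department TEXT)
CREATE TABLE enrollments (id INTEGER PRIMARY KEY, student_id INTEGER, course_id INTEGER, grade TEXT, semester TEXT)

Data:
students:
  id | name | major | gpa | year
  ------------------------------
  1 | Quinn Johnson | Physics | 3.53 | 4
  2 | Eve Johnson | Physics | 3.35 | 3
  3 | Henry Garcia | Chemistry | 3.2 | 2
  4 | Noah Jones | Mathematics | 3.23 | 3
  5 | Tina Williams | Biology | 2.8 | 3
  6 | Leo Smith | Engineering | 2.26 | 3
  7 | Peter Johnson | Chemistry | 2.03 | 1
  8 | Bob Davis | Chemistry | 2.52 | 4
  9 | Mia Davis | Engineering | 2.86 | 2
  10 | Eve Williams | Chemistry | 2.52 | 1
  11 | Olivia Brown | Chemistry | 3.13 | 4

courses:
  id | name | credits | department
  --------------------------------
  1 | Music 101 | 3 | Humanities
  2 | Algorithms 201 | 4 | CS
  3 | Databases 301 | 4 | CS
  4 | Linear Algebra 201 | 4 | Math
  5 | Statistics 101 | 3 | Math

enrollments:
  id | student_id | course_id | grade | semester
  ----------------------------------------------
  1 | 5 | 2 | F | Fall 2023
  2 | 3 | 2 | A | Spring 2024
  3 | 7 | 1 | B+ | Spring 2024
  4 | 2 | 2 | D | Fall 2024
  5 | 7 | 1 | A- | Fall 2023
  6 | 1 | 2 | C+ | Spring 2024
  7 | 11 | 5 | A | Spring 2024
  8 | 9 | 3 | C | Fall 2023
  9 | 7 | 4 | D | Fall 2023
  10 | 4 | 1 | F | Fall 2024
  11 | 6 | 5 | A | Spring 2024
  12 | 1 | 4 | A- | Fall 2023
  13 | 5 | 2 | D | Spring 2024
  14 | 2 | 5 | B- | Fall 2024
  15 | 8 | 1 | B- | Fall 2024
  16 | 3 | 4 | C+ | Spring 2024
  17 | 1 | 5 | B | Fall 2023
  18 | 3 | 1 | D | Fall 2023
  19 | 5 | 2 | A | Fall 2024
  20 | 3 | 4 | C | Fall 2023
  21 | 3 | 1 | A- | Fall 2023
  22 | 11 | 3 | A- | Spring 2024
SELECT MIN(credits) FROM courses

Execution result:
3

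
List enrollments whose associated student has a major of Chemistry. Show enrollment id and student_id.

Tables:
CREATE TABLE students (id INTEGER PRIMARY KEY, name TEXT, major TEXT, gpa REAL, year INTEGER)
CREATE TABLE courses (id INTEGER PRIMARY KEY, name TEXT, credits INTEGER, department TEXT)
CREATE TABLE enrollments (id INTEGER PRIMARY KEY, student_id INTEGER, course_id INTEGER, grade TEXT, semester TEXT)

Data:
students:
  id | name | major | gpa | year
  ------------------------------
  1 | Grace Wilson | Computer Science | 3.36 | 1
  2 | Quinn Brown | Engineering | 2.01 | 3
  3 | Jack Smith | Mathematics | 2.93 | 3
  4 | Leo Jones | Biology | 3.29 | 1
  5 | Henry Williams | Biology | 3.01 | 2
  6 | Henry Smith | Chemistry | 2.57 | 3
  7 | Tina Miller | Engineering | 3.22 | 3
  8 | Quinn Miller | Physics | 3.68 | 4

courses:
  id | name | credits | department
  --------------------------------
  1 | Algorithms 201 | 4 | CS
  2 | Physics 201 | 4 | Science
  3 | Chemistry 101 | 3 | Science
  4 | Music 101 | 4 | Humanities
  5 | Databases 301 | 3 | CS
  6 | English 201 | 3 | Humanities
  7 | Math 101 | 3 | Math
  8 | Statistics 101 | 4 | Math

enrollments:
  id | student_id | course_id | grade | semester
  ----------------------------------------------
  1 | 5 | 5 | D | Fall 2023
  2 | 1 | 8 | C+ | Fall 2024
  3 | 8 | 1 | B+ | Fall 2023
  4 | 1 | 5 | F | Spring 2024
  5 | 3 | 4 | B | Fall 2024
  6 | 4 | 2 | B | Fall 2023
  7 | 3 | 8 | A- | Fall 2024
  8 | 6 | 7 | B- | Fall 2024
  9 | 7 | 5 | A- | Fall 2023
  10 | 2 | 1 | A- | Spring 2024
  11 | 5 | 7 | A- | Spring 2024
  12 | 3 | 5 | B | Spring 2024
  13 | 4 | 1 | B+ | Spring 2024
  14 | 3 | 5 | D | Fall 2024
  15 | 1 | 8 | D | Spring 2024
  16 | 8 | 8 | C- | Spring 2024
SELECT id, student_id FROM enrollments WHERE student_id IN (SELECT id FROM students WHERE major = 'Chemistry')

Execution result:
id | student_id
8 | 6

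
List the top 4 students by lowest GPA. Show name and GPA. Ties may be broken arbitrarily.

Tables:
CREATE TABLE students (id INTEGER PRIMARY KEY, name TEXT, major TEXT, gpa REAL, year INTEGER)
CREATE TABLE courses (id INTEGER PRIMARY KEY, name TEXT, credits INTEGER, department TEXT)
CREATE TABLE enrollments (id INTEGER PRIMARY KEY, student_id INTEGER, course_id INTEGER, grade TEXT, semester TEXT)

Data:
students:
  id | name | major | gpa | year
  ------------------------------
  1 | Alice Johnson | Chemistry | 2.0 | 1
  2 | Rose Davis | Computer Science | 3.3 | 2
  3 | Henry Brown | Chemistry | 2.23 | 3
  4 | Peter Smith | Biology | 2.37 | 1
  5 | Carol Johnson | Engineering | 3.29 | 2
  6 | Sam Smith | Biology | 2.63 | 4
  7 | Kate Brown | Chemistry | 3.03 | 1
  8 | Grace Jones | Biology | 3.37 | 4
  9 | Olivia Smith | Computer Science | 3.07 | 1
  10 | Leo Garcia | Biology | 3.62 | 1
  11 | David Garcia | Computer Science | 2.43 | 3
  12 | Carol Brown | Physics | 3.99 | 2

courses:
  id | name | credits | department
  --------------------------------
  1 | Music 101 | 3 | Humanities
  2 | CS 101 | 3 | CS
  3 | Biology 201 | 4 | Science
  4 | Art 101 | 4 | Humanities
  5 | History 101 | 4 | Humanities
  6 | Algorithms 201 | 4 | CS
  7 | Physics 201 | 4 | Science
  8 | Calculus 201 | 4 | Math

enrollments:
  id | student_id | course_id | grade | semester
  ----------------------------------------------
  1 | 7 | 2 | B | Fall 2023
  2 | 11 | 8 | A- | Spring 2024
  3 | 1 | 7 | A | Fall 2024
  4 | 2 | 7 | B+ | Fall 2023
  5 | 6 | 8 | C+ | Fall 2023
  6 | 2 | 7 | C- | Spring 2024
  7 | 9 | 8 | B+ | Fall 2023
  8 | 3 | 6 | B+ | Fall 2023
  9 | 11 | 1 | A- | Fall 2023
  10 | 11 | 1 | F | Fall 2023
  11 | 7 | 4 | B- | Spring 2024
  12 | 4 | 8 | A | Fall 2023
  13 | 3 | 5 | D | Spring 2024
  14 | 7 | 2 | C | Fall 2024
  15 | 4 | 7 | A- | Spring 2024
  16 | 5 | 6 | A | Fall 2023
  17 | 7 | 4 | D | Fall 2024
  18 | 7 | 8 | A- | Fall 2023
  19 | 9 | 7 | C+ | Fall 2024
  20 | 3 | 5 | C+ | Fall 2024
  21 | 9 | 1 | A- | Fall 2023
SELECT name, gpa FROM students ORDER BY gpa ASC LIMIT 4

Execution result:
name | gpa
Alice Johnson | 2.00
Henry Brown | 2.23
Peter Smith | 2.37
David Garcia | 2.43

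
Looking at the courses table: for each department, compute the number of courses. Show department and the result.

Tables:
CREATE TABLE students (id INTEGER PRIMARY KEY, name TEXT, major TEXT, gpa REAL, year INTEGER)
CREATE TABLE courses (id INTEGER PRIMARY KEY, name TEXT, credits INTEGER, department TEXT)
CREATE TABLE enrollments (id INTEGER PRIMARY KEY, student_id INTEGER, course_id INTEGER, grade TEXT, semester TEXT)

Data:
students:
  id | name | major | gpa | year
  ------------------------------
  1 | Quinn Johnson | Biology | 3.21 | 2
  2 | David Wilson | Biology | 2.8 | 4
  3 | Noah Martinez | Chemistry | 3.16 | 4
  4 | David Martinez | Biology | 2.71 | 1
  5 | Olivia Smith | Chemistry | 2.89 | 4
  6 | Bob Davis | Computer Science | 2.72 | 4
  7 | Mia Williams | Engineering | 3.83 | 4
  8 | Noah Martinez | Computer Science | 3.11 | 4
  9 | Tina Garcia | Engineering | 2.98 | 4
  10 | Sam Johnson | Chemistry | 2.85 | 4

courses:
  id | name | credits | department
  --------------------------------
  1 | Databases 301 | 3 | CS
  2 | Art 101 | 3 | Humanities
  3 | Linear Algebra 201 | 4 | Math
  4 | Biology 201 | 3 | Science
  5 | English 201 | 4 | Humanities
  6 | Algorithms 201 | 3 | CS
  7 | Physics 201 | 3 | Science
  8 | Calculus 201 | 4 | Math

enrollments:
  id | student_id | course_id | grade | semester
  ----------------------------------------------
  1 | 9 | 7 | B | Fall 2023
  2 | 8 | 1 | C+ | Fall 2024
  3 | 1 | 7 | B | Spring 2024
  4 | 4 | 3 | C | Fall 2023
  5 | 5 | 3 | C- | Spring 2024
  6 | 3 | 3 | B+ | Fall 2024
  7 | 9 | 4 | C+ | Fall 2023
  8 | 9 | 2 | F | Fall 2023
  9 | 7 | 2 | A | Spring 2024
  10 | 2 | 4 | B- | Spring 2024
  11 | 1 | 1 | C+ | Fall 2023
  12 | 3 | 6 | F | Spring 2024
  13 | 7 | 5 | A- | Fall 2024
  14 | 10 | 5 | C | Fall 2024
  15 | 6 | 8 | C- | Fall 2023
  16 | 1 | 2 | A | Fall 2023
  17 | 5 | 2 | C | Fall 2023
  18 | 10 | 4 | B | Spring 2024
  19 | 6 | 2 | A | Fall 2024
SELECT department, COUNT(*) AS n FROM courses GROUP BY department

Execution result:
department | n
CS | 2
Humanities | 2
Math | 2
Science | 2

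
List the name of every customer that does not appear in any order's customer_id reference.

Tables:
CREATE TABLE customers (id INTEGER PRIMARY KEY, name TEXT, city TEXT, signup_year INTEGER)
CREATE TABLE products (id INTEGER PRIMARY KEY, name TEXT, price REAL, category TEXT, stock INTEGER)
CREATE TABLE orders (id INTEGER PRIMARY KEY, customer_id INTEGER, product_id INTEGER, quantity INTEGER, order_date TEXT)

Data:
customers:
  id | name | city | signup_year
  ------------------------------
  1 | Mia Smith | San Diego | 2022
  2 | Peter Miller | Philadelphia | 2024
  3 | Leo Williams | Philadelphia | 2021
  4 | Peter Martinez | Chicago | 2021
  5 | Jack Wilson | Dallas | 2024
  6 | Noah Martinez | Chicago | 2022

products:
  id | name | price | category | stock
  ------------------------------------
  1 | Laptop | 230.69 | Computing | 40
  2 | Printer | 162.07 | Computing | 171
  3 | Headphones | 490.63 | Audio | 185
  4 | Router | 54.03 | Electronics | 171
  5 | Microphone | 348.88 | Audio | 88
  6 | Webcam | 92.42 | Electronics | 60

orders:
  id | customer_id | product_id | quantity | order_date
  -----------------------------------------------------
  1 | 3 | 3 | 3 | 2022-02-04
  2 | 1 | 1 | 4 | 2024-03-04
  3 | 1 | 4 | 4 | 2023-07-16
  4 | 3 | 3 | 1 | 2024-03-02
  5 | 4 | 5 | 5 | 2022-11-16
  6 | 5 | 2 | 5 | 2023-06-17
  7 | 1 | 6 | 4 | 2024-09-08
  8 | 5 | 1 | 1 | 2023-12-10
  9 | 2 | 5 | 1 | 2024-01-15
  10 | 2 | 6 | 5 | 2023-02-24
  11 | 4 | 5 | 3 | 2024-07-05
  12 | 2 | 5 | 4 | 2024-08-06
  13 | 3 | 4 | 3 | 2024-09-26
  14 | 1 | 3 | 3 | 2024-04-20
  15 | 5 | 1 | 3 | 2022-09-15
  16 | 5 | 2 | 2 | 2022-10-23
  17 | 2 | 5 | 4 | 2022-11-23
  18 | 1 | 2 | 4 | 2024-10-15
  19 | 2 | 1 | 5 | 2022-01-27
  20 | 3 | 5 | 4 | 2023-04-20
SELECT p.name FROM customers p LEFT JOIN orders c ON c.customer_id = p.id WHERE c.id IS NULL

Execution result:
Noah Martinez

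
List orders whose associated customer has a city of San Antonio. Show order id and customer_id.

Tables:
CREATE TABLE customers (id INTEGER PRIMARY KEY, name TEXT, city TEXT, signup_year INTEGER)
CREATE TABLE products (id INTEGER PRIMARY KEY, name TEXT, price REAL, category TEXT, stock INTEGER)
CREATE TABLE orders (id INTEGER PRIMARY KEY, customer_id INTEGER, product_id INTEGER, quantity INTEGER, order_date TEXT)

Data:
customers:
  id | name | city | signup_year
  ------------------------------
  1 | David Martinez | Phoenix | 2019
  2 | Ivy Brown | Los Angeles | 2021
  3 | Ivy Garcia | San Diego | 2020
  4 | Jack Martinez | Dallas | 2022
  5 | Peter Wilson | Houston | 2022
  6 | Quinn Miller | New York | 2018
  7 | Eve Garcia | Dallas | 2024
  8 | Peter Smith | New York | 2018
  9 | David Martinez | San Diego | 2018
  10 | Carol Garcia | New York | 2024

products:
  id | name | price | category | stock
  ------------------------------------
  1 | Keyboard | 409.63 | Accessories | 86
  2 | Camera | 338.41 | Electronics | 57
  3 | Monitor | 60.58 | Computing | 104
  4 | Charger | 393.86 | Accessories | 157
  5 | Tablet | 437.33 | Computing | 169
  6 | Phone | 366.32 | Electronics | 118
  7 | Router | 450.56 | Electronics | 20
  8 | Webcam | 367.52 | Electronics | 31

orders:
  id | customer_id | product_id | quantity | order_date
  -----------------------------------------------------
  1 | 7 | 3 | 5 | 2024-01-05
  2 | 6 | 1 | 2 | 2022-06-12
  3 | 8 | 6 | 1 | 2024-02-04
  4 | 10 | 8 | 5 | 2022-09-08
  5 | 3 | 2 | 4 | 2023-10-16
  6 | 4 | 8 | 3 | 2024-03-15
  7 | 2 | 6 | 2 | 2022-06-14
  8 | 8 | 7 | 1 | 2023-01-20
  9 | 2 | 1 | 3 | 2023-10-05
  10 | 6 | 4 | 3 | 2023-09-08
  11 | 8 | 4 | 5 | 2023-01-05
SELECT id, customer_id FROM orders WHERE customer_id IN (SELECT id FROM customers WHERE city = 'San Antonio')

Execution result:
(no rows)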